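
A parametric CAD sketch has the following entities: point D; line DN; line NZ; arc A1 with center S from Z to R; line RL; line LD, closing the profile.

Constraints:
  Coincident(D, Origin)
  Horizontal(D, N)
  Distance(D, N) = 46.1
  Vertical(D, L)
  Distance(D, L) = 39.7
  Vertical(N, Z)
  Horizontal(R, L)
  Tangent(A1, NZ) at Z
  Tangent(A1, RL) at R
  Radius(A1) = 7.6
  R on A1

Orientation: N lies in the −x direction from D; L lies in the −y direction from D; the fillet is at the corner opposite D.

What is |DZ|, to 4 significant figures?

56.17

D is at the origin; DN is horizontal with |DN| = 46.1 and N on the −x side, so N = (-46.10, 0.000). DL is vertical with |DL| = 39.7 and L on the −y side, so L = (0.000, -39.70). The virtual corner opposite D is at (-46.10, -39.70). Since A1 is tangent to NZ there, SZ ⟂ NZ and A1 meets RL tangentially, so SR is at right angles to RL, with radius 7.6, so the center S sits 7.6 in from both sides at S = (-38.50, -32.10). That places the tangent points at Z = (-46.10, -32.10) on NZ and R = (-38.50, -39.70) on RL. Then |DZ| = |Z − D| = 56.17.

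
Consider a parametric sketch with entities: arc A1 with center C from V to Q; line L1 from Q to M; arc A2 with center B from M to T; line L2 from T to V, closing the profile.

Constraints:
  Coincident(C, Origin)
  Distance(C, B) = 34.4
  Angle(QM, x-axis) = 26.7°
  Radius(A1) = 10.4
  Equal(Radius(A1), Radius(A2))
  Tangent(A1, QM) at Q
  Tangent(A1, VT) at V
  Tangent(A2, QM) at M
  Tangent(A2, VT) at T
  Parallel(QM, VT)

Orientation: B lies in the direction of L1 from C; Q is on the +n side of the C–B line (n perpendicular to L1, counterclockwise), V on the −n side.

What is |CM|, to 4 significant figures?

35.94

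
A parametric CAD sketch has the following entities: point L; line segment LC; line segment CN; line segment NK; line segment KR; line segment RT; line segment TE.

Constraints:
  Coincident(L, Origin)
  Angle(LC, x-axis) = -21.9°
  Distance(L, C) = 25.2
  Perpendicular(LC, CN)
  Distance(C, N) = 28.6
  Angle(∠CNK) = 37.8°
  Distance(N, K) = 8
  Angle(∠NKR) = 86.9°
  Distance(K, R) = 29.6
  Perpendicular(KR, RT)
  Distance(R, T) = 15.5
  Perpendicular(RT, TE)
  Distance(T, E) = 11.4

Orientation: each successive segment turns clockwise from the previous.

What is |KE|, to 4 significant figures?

23.91

The perpendicularity gives RT at right angles to KR, so RT runs at -77.20°; with |RT| = 15.5, T = (42.82, -36.80). RT ⟂ TE, so TE runs at -167.2°; with |TE| = 11.4, E = (31.70, -39.32). Then |KE| = |E − K| = 23.91.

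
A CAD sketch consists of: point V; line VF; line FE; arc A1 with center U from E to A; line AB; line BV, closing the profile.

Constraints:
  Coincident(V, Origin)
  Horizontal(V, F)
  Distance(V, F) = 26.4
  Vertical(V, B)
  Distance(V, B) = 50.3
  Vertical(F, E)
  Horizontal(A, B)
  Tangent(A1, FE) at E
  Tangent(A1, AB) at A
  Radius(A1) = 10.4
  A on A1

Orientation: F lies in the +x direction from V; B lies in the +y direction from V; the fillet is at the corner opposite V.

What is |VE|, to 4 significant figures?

47.84

The virtual corner opposite V is at (26.40, 50.30). Since A1 is tangent to FE there, UE ⟂ FE and the tangent condition forces UA to be normal to AB, with radius 10.4, so the center U sits 10.4 in from both sides at U = (16.00, 39.90). That places the tangent points at E = (26.40, 39.90) on FE and A = (16.00, 50.30) on AB. Then |VE| = |E − V| = 47.84.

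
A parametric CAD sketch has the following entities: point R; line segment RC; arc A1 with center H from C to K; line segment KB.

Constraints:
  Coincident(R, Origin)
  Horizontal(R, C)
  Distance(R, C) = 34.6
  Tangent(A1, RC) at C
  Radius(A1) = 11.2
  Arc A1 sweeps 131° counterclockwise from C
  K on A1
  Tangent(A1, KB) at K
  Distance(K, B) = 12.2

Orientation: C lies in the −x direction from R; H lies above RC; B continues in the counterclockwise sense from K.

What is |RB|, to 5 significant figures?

44.008

R is at the origin; RC is horizontal with |RC| = 34.6 and C on the −x side, so C = (-34.600, 0.0000). A1 meets RC tangentially, so HC is at right angles to RC, so H = C + (0, 11.2) = (-34.600, 11.200). On A1, C sits at bearing -90° from H; a 131° counterclockwise sweep puts K at bearing 41°, so K = H + 11.2·(cos 41°, sin 41°) = (-26.147, 18.548). Since A1 is tangent to KB there, HK ⟂ KB, so KB runs along (−sin 41°, cos 41°); with |KB| = 12.2, B = (-34.151, 27.755). Then |RB| = |B − R| = 44.008.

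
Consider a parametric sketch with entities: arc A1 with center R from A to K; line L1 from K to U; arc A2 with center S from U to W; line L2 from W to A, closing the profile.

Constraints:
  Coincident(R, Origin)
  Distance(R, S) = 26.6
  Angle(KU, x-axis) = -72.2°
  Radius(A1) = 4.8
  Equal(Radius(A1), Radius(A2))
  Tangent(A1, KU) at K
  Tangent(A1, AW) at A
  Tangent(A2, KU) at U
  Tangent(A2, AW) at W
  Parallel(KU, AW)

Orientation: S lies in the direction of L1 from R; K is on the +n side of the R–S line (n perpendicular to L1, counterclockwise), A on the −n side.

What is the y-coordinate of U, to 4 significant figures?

-23.86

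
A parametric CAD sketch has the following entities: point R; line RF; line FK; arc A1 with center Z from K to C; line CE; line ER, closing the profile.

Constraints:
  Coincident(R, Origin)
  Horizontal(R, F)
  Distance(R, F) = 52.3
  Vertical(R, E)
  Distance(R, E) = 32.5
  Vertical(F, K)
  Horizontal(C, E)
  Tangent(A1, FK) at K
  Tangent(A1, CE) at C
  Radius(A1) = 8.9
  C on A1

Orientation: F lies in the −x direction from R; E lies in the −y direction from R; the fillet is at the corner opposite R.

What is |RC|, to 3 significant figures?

54.2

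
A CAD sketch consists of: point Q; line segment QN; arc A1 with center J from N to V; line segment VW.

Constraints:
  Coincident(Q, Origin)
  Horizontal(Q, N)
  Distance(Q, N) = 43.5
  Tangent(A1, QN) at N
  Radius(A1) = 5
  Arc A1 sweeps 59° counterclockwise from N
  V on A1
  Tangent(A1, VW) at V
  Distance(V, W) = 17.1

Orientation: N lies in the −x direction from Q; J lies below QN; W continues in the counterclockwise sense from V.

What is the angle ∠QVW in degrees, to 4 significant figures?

123.9°

Q is at the origin; QN is horizontal with |QN| = 43.5 and N on the −x side, so N = (-43.50, 0.000). The tangent condition forces JN to be normal to QN, so J = N + (0, -5) = (-43.50, -5.000). On A1, N sits at bearing 90° from J; a 59° counterclockwise sweep puts V at bearing 149°, so V = J + 5.0·(cos 149°, sin 149°) = (-47.79, -2.425). Tangency of A1 to VW means the radius JV is perpendicular to VW, so VW runs along (−sin 149°, cos 149°); with |VW| = 17.1, W = (-56.59, -17.08). Then cos ∠QVW = VQ·VW / (|VQ||VW|), giving 123.9°.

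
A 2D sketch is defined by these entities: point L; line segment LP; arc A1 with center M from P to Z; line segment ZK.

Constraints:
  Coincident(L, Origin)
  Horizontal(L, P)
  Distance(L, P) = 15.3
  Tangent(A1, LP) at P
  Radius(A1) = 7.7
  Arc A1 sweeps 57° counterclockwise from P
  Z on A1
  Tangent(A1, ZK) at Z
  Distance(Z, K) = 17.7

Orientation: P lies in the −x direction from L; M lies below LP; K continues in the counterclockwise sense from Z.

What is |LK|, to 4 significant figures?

36.37

L is at the origin; L and P share the same y with |LP| = 15.3 and P on the −x side, so P = (-15.30, 0.000). Tangency of A1 to LP means the radius MP is perpendicular to LP, so M = P + (0, -7.7) = (-15.30, -7.700). On A1, P sits at bearing 90° from M; a 57° counterclockwise sweep puts Z at bearing 147°, so Z = M + 7.7·(cos 147°, sin 147°) = (-21.76, -3.506). The tangent condition forces MZ to be normal to ZK, so ZK runs along (−sin 147°, cos 147°); with |ZK| = 17.7, K = (-31.40, -18.35). Then |LK| = |K − L| = 36.37.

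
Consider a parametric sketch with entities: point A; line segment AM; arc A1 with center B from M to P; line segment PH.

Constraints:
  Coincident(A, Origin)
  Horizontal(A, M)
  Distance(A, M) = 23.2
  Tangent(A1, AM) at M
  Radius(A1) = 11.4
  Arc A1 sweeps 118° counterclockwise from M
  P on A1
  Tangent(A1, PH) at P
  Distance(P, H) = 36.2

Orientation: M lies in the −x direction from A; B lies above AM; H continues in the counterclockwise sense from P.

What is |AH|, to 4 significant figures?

57.28

On A1, M sits at bearing -90° from B; a 118° counterclockwise sweep puts P at bearing 28°, so P = B + 11.4·(cos 28°, sin 28°) = (-13.13, 16.75). Tangency of A1 to PH means the radius BP is perpendicular to PH, so PH runs along (−sin 28°, cos 28°); with |PH| = 36.2, H = (-30.13, 48.71). Then |AH| = |H − A| = 57.28.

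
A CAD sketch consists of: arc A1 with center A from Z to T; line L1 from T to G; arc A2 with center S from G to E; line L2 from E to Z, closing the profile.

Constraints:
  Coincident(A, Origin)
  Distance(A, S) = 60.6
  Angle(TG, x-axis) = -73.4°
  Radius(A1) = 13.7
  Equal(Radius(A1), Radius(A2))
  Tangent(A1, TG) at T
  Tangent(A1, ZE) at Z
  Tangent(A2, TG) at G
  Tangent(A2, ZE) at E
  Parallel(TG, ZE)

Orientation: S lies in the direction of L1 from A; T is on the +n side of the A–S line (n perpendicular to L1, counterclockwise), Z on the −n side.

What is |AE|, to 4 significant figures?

62.13

The slot axis is L1's direction at -73.4°, so u = (cos -73.4°, sin -73.4°) = (0.2857, -0.9583) and n = (−sin -73.4°, cos -73.4°) = (0.9583, 0.2857). A is at the origin and S lies 60.6 along u from A, so S = 60.6·u = (17.31, -58.07). Tangency of A1 to both parallel lines with radius 13.7 puts T and Z at A ± 13.7·n: T = (13.13, 3.914), Z = (-13.13, -3.914). Equal radii place G and E the same way about S: G = S + 13.7·n = (30.44, -54.16), E = S − 13.7·n = (4.184, -61.99). Then |AE| = |E − A| = 62.13.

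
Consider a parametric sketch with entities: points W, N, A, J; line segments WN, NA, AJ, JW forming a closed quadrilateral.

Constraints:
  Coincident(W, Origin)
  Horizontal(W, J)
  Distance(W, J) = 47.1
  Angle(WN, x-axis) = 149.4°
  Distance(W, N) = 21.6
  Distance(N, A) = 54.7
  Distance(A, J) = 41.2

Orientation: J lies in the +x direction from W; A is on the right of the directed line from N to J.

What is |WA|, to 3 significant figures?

34.6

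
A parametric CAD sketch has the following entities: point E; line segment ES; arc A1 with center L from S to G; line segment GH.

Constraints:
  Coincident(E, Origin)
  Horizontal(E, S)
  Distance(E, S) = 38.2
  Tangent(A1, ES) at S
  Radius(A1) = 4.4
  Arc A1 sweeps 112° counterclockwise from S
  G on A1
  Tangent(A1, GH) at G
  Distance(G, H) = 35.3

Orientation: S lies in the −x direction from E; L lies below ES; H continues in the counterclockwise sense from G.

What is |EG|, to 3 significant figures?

42.7

Since A1 is tangent to ES there, LS ⟂ ES, so L = S + (0, -4.4) = (-38.2, -4.40). On A1, S sits at bearing 90° from L; a 112° counterclockwise sweep puts G at bearing 202°, so G = L + 4.4·(cos 202°, sin 202°) = (-42.3, -6.05). Then |EG| = |G − E| = 42.7.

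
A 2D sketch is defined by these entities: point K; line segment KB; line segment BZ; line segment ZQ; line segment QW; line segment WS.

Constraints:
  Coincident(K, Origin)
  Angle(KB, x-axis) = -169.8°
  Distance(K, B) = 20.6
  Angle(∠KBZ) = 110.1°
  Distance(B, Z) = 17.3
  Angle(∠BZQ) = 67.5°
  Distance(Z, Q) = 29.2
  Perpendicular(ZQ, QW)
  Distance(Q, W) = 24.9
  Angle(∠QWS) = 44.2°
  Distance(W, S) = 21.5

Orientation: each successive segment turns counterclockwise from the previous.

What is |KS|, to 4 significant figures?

14.16

ZQ is perpendicular to QW, so QW runs at 102.6°; with |QW| = 24.9, W = (-0.1838, 9.980). ∠QWS = 44.2° gives WS at -121.6° from the x-axis; with |WS| = 21.5, S = (-11.45, -8.332). Then |KS| = |S − K| = 14.16.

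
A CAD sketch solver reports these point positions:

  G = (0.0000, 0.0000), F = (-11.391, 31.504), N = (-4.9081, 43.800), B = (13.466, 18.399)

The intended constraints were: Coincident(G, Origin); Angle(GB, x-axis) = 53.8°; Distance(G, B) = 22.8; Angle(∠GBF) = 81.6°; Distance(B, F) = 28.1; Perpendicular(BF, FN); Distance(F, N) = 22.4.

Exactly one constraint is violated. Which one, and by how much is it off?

Distance(F, N) = 22.4 — off by 8.50.

G = (0.00, 0.00) ✓; GB at 53.80° ✓; |GB| = 22.80 ✓; ∠GBF = 81.60° ✓; |BF| = 28.10 ✓; ∠(BF, FN) = 90.00° ✓; |FN| = 13.90 ✗.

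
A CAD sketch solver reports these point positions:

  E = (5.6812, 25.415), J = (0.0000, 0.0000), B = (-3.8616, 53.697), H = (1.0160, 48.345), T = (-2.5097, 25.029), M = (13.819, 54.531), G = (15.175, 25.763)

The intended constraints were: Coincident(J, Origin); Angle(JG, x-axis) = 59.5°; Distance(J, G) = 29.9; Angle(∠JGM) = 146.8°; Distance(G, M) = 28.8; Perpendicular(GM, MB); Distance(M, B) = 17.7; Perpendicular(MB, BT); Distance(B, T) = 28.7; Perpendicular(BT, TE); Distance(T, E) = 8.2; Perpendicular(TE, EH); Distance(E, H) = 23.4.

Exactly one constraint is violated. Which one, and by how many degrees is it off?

Perpendicular(TE, EH) — off by 8.80°.

J = (0.00, 0.00) ✓; JG at 59.50° ✓; |JG| = 29.90 ✓; ∠JGM = 146.8° ✓; |GM| = 28.80 ✓; ∠(GM, MB) = 90.00° ✓; |MB| = 17.70 ✓; ∠(MB, BT) = 90.00° ✓; |BT| = 28.70 ✓; ∠(BT, TE) = 90.00° ✓; |TE| = 8.200 ✓; ∠(TE, EH) = 98.80° ✗; |EH| = 23.40 ✓.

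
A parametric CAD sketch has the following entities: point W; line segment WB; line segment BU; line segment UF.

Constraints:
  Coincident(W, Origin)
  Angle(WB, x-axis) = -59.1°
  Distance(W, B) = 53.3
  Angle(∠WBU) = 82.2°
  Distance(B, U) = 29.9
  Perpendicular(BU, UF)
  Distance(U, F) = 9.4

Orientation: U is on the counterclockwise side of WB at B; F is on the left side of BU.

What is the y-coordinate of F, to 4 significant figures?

-19.70

∠WBU = 82.2°, so BU runs at -59.1° + (180° − 82.2°) = 38.70° from the x-axis; with |BU| = 29.9, U = B + 29.9·(cos 38.70°, sin 38.70°) = (50.71, -27.04). The perpendicularity gives UF at right angles to BU; with |UF| = 9.4 on the left of BU, F = U + 9.4·(-0.6252, 0.7804) = (44.83, -19.70). So F.y = -19.70.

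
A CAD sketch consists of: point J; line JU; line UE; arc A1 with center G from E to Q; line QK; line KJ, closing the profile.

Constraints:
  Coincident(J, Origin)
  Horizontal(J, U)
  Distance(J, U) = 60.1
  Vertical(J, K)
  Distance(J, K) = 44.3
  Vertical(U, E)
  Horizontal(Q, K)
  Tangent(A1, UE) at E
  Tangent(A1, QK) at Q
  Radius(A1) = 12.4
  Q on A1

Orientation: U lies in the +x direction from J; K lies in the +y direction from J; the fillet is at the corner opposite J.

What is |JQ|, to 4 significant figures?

65.10

J is at the origin; J and U share the same y with |JU| = 60.1 and U on the +x side, so U = (60.10, 0.000). JK is vertical with |JK| = 44.3 and K on the +y side, so K = (0.000, 44.30). The virtual corner opposite J is at (60.10, 44.30). Since A1 is tangent to UE there, GE ⟂ UE and A1 meets QK tangentially, so GQ is at right angles to QK, with radius 12.4, so the center G sits 12.4 in from both sides at G = (47.70, 31.90). That places the tangent points at E = (60.10, 31.90) on UE and Q = (47.70, 44.30) on QK. Then |JQ| = |Q − J| = 65.10.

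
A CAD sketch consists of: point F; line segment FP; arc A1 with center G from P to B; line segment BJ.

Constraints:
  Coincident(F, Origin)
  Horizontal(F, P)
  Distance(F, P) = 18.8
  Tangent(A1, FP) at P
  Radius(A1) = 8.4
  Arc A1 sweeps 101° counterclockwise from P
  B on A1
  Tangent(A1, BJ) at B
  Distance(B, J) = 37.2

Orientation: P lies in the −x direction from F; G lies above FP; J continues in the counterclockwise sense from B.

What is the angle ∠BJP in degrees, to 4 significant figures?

12.41°

On A1, P sits at bearing -90° from G; a 101° counterclockwise sweep puts B at bearing 11°, so B = G + 8.4·(cos 11°, sin 11°) = (-10.55, 10.00). A1 meets BJ tangentially, so GB is at right angles to BJ, so BJ runs along (−sin 11°, cos 11°); with |BJ| = 37.2, J = (-17.65, 46.52). Then cos ∠BJP = JB·JP / (|JB||JP|), giving 12.41°.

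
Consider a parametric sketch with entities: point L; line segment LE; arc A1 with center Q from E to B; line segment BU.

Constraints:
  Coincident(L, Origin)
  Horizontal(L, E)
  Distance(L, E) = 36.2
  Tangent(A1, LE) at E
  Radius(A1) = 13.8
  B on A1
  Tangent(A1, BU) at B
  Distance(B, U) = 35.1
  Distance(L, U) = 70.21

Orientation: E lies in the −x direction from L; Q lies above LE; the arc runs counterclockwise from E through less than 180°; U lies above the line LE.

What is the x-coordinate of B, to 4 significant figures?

-26.26

Checks: |QB| = 13.80 ✓; ∠(QB, BU) = 90.00° ✓; |BU| = 35.10 ✓; |LU| = 70.21 ✓.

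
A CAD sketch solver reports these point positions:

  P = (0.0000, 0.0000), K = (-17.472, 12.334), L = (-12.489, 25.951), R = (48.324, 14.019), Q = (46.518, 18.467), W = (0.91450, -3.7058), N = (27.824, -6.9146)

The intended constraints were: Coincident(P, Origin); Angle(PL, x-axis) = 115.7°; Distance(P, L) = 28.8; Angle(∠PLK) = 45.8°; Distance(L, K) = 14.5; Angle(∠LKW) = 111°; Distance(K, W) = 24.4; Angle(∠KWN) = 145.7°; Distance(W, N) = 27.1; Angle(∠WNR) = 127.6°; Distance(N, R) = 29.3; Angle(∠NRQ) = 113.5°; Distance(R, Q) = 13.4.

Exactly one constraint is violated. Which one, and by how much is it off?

Distance(R, Q) = 13.4 — off by 8.60.

P = (0.00, 0.00) ✓; PL at 115.7° ✓; |PL| = 28.80 ✓; ∠PLK = 45.80° ✓; |LK| = 14.50 ✓; ∠LKW = 111.0° ✓; |KW| = 24.40 ✓; ∠KWN = 145.7° ✓; |WN| = 27.10 ✓; ∠WNR = 127.6° ✓; |NR| = 29.30 ✓; ∠NRQ = 113.5° ✓; |RQ| = 4.801 ✗.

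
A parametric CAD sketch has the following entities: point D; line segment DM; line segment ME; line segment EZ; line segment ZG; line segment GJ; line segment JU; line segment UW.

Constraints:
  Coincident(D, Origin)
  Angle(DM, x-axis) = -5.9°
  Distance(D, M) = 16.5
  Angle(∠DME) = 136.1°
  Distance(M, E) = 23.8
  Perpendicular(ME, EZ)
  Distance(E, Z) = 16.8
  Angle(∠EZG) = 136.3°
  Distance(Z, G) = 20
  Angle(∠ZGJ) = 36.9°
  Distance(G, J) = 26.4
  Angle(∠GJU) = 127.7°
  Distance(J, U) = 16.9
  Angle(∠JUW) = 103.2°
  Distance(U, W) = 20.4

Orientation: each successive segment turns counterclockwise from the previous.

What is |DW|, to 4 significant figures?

53.70

D is at the origin; DM runs at -5.9° with length 16.5, so M = (16.41, -1.696). ∠DME = 136.1° gives ME at 38.00° from the x-axis; with |ME| = 23.8, E = (35.17, 12.96). The perpendicularity gives EZ at right angles to ME, so EZ runs at 128.0°; with |EZ| = 16.8, Z = (24.82, 26.20). ∠EZG = 136.3° gives ZG at 171.7° from the x-axis; with |ZG| = 20.0, G = (5.034, 29.08). ∠ZGJ = 36.9° gives GJ at -45.20° from the x-axis; with |GJ| = 26.4, J = (23.64, 10.35). ∠GJU = 127.7° gives JU at 7.100° from the x-axis; with |JU| = 16.9, U = (40.41, 12.44). ∠JUW = 103.2° gives UW at 83.90° from the x-axis; with |UW| = 20.4, W = (42.57, 32.72). Then |DW| = |W − D| = 53.70.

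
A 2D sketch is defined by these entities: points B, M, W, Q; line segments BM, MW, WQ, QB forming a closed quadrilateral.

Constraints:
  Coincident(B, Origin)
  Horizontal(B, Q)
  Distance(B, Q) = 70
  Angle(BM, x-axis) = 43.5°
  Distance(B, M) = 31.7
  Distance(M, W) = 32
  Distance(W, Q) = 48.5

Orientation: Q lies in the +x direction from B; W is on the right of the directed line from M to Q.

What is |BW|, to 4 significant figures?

24.77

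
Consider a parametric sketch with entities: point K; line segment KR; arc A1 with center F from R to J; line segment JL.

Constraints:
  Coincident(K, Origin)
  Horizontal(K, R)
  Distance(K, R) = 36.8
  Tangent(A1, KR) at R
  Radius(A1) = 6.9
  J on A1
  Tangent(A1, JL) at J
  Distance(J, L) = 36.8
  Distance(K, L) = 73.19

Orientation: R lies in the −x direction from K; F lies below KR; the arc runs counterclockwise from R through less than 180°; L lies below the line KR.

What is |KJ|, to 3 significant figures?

41.8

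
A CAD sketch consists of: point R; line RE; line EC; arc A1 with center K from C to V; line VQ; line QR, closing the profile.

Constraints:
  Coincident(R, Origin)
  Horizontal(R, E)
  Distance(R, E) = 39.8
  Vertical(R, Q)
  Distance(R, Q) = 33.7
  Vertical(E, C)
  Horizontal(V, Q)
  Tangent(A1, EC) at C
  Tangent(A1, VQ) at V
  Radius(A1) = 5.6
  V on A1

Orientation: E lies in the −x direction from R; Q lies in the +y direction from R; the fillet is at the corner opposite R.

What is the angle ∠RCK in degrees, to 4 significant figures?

35.22°

R is at the origin; RE is horizontal with |RE| = 39.8 and E on the −x side, so E = (-39.80, 0.000). R and Q share the same x with |RQ| = 33.7 and Q on the +y side, so Q = (0.000, 33.70). The virtual corner opposite R is at (-39.80, 33.70). Since A1 is tangent to EC there, KC ⟂ EC and since A1 is tangent to VQ there, KV ⟂ VQ, with radius 5.6, so the center K sits 5.6 in from both sides at K = (-34.20, 28.10). That places the tangent points at C = (-39.80, 28.10) on EC and V = (-34.20, 33.70) on VQ. Then cos ∠RCK = CR·CK / (|CR||CK|), giving 35.22°.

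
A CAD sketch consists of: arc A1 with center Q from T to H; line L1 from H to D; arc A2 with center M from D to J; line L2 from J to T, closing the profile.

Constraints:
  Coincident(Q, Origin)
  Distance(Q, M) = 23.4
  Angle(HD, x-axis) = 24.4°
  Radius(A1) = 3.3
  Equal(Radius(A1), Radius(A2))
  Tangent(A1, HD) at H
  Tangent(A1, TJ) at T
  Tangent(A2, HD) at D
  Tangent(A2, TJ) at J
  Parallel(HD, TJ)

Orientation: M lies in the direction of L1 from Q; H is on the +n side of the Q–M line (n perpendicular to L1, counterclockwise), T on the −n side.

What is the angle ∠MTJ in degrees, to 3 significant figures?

8.03°

The slot axis is L1's direction at 24.4°, so u = (cos 24.4°, sin 24.4°) = (0.911, 0.413) and n = (−sin 24.4°, cos 24.4°) = (-0.413, 0.911). Q is at the origin and M lies 23.4 along u from Q, so M = 23.4·u = (21.3, 9.67). Tangency of A1 to both parallel lines with radius 3.3 puts H and T at Q ± 3.3·n: H = (-1.36, 3.01), T = (1.36, -3.01). Equal radii place D and J the same way about M: D = M + 3.3·n = (19.9, 12.7), J = M − 3.3·n = (22.7, 6.66). Then cos ∠MTJ = TM·TJ / (|TM||TJ|), giving 8.03°.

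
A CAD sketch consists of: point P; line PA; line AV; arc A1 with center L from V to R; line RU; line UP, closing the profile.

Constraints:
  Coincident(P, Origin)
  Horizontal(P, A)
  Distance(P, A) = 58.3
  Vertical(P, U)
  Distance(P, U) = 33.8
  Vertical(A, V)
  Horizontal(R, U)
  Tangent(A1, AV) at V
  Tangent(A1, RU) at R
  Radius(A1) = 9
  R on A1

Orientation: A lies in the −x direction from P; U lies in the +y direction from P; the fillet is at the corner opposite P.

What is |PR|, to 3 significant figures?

59.8

The virtual corner opposite P is at (-58.3, 33.8). Tangency of A1 to AV means the radius LV is perpendicular to AV and A1 meets RU tangentially, so LR is at right angles to RU, with radius 9.0, so the center L sits 9.0 in from both sides at L = (-49.3, 24.8). That places the tangent points at V = (-58.3, 24.8) on AV and R = (-49.3, 33.8) on RU. Then |PR| = |R − P| = 59.8.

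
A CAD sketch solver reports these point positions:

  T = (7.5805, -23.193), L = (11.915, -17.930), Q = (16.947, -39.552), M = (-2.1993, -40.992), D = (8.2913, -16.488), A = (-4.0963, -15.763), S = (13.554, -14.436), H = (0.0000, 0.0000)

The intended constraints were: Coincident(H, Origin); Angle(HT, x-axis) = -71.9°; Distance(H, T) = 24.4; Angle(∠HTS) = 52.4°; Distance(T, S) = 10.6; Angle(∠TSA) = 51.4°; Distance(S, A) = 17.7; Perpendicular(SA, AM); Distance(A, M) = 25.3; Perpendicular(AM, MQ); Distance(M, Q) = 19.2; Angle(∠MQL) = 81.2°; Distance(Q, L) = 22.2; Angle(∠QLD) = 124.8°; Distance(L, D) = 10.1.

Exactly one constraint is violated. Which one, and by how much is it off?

Distance(L, D) = 10.1 — off by 6.20.

H = (0.00, 0.00) ✓; HT at -71.90° ✓; |HT| = 24.40 ✓; ∠HTS = 52.40° ✓; |TS| = 10.60 ✓; ∠TSA = 51.40° ✓; |SA| = 17.70 ✓; ∠(SA, AM) = 90.00° ✓; |AM| = 25.30 ✓; ∠(AM, MQ) = 90.00° ✓; |MQ| = 19.20 ✓; ∠MQL = 81.20° ✓; |QL| = 22.20 ✓; ∠QLD = 124.8° ✓; |LD| = 3.900 ✗.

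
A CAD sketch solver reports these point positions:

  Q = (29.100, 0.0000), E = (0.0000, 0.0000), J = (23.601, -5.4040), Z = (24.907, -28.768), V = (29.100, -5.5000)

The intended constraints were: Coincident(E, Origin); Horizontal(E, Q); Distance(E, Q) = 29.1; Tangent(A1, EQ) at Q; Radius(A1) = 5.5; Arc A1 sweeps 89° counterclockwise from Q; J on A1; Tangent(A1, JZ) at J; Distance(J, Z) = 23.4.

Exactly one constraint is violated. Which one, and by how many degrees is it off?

Tangent(A1, JZ) at J — off by 4.20°.

E = (0.00, 0.00) ✓; E.y = 0.00, Q.y = 0.00 ✓; |EQ| = 29.10 ✓; ∠(VQ, QE) = 90.00° ✓; |VQ| = 5.500 ✓; bearing(V→J) − bearing(V→Q) = 89.00° ✓; |VJ| = 5.500 ✓; ∠(VJ, JZ) = 85.80° ✗; |JZ| = 23.40 ✓.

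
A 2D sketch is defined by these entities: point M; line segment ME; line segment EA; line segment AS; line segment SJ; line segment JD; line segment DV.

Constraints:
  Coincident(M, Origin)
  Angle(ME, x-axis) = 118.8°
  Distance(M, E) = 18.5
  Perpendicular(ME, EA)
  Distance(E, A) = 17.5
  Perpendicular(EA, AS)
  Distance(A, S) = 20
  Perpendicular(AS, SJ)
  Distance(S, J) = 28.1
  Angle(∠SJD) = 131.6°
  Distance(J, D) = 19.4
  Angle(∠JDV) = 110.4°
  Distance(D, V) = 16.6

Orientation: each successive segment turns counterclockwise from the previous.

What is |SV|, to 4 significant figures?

44.18

M is at the origin; ME runs at 118.8° with length 18.5, so E = (-8.912, 16.21). The perpendicularity gives EA at right angles to ME, so EA runs at -151.2°; with |EA| = 17.5, A = (-24.25, 7.781). The perpendicularity gives AS at right angles to EA, so AS runs at -61.20°; with |AS| = 20.0, S = (-14.61, -9.745). AS ⟂ SJ, so SJ runs at 28.80°; with |SJ| = 28.1, J = (10.01, 3.792). ∠SJD = 131.6° gives JD at 77.20° from the x-axis; with |JD| = 19.4, D = (14.31, 22.71). ∠JDV = 110.4° gives DV at 146.8° from the x-axis; with |DV| = 16.6, V = (0.4192, 31.80). Then |SV| = |V − S| = 44.18.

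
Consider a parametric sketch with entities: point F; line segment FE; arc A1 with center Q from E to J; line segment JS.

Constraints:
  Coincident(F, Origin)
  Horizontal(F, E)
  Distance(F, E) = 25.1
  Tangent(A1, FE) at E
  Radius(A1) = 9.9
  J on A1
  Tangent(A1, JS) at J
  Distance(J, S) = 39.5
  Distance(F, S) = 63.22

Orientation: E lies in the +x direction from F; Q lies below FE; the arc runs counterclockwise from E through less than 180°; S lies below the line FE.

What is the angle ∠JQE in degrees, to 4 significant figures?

129.7°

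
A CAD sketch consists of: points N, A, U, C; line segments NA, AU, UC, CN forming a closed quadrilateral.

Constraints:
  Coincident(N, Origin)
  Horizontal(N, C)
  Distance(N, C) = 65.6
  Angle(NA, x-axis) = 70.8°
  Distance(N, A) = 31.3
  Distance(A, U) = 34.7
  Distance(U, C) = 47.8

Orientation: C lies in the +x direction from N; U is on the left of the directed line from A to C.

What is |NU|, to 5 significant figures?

59.867

N is at the origin; N and C share the same y with |NC| = 65.6 and C in +x, so C = (65.6, 0). NA runs at 70.8° with |NA| = 31.3, so A = (10.294, 29.559). U is determined by |AU| = 34.7 and |UC| = 47.8 together: it lies at the intersection of circle(A, 34.7) and circle(C, 47.8). With |AC| = 62.710, the foot of the radical line on AC is 22.738 from A and the perpendicular offset is √(34.7² − 22.738²) = 26.212. Taking the left-of-AC solution: U = (42.702, 41.959).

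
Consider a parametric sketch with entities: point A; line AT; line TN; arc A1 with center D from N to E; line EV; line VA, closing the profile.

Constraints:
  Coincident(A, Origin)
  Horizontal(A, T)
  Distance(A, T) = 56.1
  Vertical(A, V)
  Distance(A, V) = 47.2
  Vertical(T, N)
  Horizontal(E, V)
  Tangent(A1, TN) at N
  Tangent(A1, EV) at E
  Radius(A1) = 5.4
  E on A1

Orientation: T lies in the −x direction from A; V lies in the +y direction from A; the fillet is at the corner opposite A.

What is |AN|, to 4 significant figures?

69.96

A is at the origin; AT is horizontal with |AT| = 56.1 and T on the −x side, so T = (-56.10, 0.000). A and V share the same x with |AV| = 47.2 and V on the +y side, so V = (0.000, 47.20). The virtual corner opposite A is at (-56.10, 47.20). Since A1 is tangent to TN there, DN ⟂ TN and since A1 is tangent to EV there, DE ⟂ EV, with radius 5.4, so the center D sits 5.4 in from both sides at D = (-50.70, 41.80). That places the tangent points at N = (-56.10, 41.80) on TN and E = (-50.70, 47.20) on EV. Then |AN| = |N − A| = 69.96.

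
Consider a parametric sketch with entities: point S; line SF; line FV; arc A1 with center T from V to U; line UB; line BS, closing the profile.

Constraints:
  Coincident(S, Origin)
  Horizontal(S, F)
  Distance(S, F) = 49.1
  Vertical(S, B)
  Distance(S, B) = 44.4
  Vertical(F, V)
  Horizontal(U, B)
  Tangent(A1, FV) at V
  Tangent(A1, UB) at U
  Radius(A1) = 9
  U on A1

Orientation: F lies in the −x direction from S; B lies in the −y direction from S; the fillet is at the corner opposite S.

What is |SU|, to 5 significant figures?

59.828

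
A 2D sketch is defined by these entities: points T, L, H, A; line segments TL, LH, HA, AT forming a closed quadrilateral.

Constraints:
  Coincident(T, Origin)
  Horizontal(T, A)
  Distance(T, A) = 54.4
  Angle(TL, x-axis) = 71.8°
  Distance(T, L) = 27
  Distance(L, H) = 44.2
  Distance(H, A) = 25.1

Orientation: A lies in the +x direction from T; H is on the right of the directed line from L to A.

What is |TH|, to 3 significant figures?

34.2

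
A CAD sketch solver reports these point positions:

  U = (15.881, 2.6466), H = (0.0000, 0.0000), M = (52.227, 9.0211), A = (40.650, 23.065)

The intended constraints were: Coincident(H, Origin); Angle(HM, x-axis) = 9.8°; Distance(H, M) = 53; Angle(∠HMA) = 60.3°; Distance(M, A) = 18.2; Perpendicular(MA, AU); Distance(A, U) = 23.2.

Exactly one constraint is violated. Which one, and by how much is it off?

Distance(A, U) = 23.2 — off by 8.90.

H = (0.00, 0.00) ✓; HM at 9.800° ✓; |HM| = 53.00 ✓; ∠HMA = 60.30° ✓; |MA| = 18.20 ✓; ∠(MA, AU) = 90.00° ✓; |AU| = 32.10 ✗.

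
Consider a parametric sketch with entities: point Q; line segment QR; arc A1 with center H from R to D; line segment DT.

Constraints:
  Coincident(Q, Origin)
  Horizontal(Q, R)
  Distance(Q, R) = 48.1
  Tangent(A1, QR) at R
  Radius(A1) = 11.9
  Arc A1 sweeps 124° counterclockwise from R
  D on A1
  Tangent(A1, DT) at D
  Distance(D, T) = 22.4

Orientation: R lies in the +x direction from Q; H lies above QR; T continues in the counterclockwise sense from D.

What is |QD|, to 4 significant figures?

60.86

Q is at the origin; Q and R share the same y with |QR| = 48.1 and R on the +x side, so R = (48.10, 0.000). Tangency of A1 to QR means the radius HR is perpendicular to QR, so H = R + (0, 11.9) = (48.10, 11.90). On A1, R sits at bearing -90° from H; a 124° counterclockwise sweep puts D at bearing 34°, so D = H + 11.9·(cos 34°, sin 34°) = (57.97, 18.55). Then |QD| = |D − Q| = 60.86.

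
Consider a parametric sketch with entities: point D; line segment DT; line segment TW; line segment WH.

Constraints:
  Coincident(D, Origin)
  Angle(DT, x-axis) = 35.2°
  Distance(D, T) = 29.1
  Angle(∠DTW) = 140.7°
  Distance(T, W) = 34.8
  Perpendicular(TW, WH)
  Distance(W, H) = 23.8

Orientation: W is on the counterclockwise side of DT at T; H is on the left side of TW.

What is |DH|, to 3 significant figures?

57.6

D is at the origin; DT runs at 35.2° with length 29.1, so T = 29.1·(cos 35.2°, sin 35.2°) = (23.8, 16.8). ∠DTW = 140.7°, so TW runs at 35.2° + (180° − 140.7°) = 74.5° from the x-axis; with |TW| = 34.8, W = T + 34.8·(cos 74.5°, sin 74.5°) = (33.1, 50.3). The perpendicularity gives WH at right angles to TW; with |WH| = 23.8 on the left of TW, H = W + 23.8·(-0.964, 0.267) = (10.1, 56.7). Then |DH| = |H − D| = 57.6.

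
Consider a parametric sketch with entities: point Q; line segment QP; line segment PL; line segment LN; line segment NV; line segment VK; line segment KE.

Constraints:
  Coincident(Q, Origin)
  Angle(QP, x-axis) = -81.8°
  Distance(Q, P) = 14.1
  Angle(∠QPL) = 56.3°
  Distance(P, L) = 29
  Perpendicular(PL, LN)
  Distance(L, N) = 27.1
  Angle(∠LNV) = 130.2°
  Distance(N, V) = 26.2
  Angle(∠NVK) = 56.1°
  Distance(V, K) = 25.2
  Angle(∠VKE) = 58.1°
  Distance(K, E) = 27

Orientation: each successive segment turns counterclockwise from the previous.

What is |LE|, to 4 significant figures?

30.67

Q is at the origin; QP runs at -81.8° with length 14.1, so P = (2.011, -13.96). ∠QPL = 56.3° gives PL at 41.90° from the x-axis; with |PL| = 29.0, L = (23.60, 5.411). The perpendicularity gives LN at right angles to PL, so LN runs at 131.9°; with |LN| = 27.1, N = (5.498, 25.58). ∠LNV = 130.2° gives NV at -178.3° from the x-axis; with |NV| = 26.2, V = (-20.69, 24.80). ∠NVK = 56.1° gives VK at -54.40° from the x-axis; with |VK| = 25.2, K = (-6.021, 4.315). ∠VKE = 58.1° gives KE at 67.50° from the x-axis; with |KE| = 27.0, E = (4.311, 29.26). Then |LE| = |E − L| = 30.67.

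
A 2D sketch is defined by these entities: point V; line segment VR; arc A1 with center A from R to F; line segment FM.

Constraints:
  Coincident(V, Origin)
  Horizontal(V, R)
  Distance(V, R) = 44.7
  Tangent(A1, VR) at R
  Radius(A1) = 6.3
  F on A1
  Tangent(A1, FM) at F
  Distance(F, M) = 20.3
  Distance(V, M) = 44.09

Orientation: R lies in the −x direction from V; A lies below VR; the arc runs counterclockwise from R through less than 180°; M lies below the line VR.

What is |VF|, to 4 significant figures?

50.50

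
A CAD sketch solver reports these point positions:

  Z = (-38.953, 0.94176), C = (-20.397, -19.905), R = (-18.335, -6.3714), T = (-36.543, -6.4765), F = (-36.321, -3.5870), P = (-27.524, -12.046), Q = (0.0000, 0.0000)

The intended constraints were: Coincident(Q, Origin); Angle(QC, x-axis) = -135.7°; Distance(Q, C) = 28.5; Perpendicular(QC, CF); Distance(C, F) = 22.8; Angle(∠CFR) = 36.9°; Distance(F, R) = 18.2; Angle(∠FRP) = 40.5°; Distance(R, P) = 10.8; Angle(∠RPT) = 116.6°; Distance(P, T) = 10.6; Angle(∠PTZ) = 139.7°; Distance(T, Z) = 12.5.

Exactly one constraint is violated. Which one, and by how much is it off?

Distance(T, Z) = 12.5 — off by 4.70.

Q = (0.00, 0.00) ✓; QC at -135.7° ✓; |QC| = 28.50 ✓; ∠(QC, CF) = 90.00° ✓; |CF| = 22.80 ✓; ∠CFR = 36.90° ✓; |FR| = 18.20 ✓; ∠FRP = 40.50° ✓; |RP| = 10.80 ✓; ∠RPT = 116.6° ✓; |PT| = 10.60 ✓; ∠PTZ = 139.7° ✓; |TZ| = 7.800 ✗.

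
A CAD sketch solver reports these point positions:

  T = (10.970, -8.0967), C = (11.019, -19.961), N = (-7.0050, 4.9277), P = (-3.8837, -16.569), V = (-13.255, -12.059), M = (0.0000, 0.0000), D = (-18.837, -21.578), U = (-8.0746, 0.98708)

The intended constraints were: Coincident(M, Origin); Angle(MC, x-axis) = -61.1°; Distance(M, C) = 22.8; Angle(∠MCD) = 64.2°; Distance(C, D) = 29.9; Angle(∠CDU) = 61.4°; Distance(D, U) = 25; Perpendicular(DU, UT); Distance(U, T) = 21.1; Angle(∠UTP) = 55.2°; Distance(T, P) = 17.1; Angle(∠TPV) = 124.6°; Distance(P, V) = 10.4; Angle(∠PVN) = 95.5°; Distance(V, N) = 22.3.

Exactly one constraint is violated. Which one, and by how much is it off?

Distance(V, N) = 22.3 — off by 4.20.

M = (0.00, 0.00) ✓; MC at -61.10° ✓; |MC| = 22.80 ✓; ∠MCD = 64.20° ✓; |CD| = 29.90 ✓; ∠CDU = 61.40° ✓; |DU| = 25.00 ✓; ∠(DU, UT) = 90.00° ✓; |UT| = 21.10 ✓; ∠UTP = 55.20° ✓; |TP| = 17.10 ✓; ∠TPV = 124.6° ✓; |PV| = 10.40 ✓; ∠PVN = 95.50° ✓; |VN| = 18.10 ✗.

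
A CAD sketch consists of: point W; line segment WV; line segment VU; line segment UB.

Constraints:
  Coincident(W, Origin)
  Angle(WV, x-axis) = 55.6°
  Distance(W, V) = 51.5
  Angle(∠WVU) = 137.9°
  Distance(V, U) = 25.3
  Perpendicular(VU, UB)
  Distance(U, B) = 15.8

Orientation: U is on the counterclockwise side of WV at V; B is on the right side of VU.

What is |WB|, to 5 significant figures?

81.034

W is at the origin; WV runs at 55.6° with length 51.5, so V = 51.5·(cos 55.6°, sin 55.6°) = (29.096, 42.493). ∠WVU = 137.9°, so VU runs at 55.6° + (180° − 137.9°) = 97.700° from the x-axis; with |VU| = 25.3, U = V + 25.3·(cos 97.700°, sin 97.700°) = (25.706, 67.565). The perpendicularity gives UB at right angles to VU; with |UB| = 15.8 on the right of VU, B = U + 15.8·(0.99098, 0.13399) = (41.363, 69.682). Then |WB| = |B − W| = 81.034.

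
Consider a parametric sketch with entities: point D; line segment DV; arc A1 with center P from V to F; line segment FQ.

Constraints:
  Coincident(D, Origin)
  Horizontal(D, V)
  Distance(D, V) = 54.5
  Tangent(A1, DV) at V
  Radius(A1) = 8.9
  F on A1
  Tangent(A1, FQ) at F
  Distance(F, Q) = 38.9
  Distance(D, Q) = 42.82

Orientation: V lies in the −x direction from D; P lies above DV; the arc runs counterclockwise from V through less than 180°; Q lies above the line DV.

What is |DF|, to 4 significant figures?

47.44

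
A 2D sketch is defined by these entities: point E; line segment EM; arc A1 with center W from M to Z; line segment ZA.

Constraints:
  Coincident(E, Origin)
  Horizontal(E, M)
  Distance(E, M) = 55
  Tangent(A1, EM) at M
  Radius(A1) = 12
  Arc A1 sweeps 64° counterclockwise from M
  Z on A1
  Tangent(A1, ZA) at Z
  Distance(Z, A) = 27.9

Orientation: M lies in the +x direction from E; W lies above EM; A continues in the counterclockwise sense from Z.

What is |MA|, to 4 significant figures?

39.27

E is at the origin; E and M share the same y with |EM| = 55.0 and M on the +x side, so M = (55.00, 0.000). The tangent condition forces WM to be normal to EM, so W = M + (0, 12) = (55.00, 12.00). On A1, M sits at bearing -90° from W; a 64° counterclockwise sweep puts Z at bearing -26°, so Z = W + 12.0·(cos -26°, sin -26°) = (65.79, 6.740). The tangent condition forces WZ to be normal to ZA, so ZA runs along (−sin -26°, cos -26°); with |ZA| = 27.9, A = (78.02, 31.82). Then |MA| = |A − M| = 39.27.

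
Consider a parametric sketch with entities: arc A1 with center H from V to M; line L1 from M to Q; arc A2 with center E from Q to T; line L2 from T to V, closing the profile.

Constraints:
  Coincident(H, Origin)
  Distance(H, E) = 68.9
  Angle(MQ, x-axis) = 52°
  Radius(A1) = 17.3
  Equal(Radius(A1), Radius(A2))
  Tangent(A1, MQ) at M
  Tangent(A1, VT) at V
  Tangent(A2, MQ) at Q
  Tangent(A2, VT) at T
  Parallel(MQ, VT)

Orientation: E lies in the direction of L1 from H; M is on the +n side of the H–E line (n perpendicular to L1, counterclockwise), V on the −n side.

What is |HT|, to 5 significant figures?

71.039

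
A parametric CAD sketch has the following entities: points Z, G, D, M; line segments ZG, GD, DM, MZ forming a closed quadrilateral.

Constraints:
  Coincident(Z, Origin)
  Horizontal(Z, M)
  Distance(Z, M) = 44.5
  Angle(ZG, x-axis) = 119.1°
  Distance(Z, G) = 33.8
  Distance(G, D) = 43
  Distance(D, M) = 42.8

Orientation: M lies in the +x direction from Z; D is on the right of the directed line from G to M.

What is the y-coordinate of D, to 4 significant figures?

-8.995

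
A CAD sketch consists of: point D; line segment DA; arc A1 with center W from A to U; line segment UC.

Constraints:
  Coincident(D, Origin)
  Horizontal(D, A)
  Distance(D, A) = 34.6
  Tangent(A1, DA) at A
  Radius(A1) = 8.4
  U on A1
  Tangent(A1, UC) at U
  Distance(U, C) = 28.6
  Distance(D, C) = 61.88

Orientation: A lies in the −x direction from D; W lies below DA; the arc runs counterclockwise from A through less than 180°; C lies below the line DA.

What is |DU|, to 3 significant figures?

42.7

Checks: D = (0.00, 0.00) ✓; |WU| = 8.400 ✓; ∠(WU, UC) = 90.00° ✓; |UC| = 28.60 ✓; |DC| = 61.88 ✓.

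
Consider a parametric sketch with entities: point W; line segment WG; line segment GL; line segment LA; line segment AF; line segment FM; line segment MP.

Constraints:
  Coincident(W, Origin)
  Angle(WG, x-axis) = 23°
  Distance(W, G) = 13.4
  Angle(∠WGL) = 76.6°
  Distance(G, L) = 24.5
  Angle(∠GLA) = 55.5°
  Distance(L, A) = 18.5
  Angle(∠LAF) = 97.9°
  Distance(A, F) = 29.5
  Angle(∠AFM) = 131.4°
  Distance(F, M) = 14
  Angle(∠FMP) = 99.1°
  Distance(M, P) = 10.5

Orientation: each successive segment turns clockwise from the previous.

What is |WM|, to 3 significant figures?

31.1

W is at the origin; WG runs at 23.0° with length 13.4, so G = (12.3, 5.24). ∠WGL = 76.6° gives GL at -80.4° from the x-axis; with |GL| = 24.5, L = (16.4, -18.9). ∠GLA = 55.5° gives LA at 155° from the x-axis; with |LA| = 18.5, A = (-0.360, -11.1). ∠LAF = 97.9° gives AF at 73.0° from the x-axis; with |AF| = 29.5, F = (8.27, 17.1). ∠AFM = 131.4° gives FM at 24.4° from the x-axis; with |FM| = 14.0, M = (21.0, 22.9). Then |WM| = |M − W| = 31.1.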